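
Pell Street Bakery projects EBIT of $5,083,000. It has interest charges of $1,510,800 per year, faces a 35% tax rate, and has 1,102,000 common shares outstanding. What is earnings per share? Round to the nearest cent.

Interest = $1,510,800.00, so EBT = $5,083,000 − $1,510,800.00 = $3,572,200.00.
After tax at 35%: net income = $3,572,200.00 × 0.65 = $2,321,930.00.
Per share: $2,321,930.00 / 1,102,000 shares = $2.11.

$2.11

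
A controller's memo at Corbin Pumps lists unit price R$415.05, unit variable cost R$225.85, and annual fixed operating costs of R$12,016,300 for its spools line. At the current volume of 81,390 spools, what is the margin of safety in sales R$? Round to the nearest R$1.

R$7,420,638

Each unit contributes R$415.05 − R$225.85 = R$189.20. Break-even units = R$12,016,300 ÷ R$189.20 = 63,511.10; break-even revenue = 63,511.10 × R$415.05 = R$26,360,281.79.
Actual sales revenue = 81,390 × R$415.05 = R$33,780,919.50.
Margin of safety = R$33,780,919.50 − R$26,360,281.79 = R$7,420,638.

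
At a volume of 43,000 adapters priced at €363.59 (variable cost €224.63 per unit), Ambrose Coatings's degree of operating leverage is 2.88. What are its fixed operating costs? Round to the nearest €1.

Contribution at this volume is 43,000 × €138.96 = €5,975,280.00.
Since DOL = CM ÷ EBIT, EBIT = €5,975,280.00 ÷ 2.88 = €2,074,750.00.
Fixed costs = CM − EBIT = €5,975,280.00 − €2,074,750.00 = €3,900,530.

€3,900,530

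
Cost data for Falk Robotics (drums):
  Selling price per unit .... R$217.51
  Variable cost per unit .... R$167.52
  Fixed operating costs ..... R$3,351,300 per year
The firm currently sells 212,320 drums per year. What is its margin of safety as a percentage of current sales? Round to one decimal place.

68.4%

Contribution margin per unit = R$217.51 − R$167.52 = R$49.99. Break-even units = R$3,351,300 ÷ R$49.99 = 67,039.41; break-even revenue = 67,039.41 × R$217.51 = R$14,581,741.61.
Actual sales revenue = 212,320 × R$217.51 = R$46,181,723.20.
Margin of safety = (R$46,181,723.20 − R$14,581,741.61) ÷ R$46,181,723.20 = 68.4%.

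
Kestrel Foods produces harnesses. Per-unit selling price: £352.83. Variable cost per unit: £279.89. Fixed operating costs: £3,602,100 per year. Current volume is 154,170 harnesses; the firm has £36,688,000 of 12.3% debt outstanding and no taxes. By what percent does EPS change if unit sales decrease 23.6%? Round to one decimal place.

-84.8%

At 154,170 units, contribution = 154,170 × £72.94 = £11,245,159.80.
EBIT = £11,245,159.80 − £3,602,100 = £7,643,059.80.
After interest of £4,512,624.00, pre-tax earnings = £3,130,435.80.
DCL = total CM / (EBIT − I) = £11,245,159.80 / £3,130,435.80 = 3.5922.
EPS therefore changes by 3.5922 × (-23.6%) = -84.8%.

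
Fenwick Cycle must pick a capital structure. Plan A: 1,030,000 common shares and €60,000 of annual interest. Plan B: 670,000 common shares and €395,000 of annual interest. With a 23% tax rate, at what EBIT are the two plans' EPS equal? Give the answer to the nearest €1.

Set EPS_A = EPS_B: (EBIT − €60,000)(1 − 0.23) ÷ 1,030,000 = (EBIT − €395,000)(1 − 0.23) ÷ 670,000.
Cancelling (1 − t) and cross-multiplying: 670,000·(EBIT − 60,000) = 1,030,000·(EBIT − 395,000).
EBIT × (1,030,000 − 670,000) = 395,000 × 1,030,000 − 60,000 × 670,000 = 366,650,000,000, so EBIT = 366,650,000,000 ÷ 360,000 = 1,018,472.22.

€1,018,472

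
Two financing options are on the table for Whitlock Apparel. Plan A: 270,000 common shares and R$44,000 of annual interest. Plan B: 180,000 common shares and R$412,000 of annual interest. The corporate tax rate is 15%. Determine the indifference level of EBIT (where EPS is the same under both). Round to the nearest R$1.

At indifference, (EBIT − 44,000)(1 − t)/270,000 = (EBIT − 412,000)(1 − t)/180,000.
The (1 − t) factor cancels: (EBIT − 44,000) × 180,000 = (EBIT − 412,000) × 270,000.
EBIT × (270,000 − 180,000) = 412,000 × 270,000 − 44,000 × 180,000 = 103,320,000,000, so EBIT = 103,320,000,000 ÷ 90,000 = 1,148,000.00.

R$1,148,000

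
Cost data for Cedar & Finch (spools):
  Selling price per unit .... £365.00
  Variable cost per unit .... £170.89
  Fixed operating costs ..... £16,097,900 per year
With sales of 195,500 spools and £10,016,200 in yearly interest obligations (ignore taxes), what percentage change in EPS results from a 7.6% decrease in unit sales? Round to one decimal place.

-24.4%

Contribution at this volume is 195,500 × £194.11 = £37,948,505.00.
EBIT = £37,948,505.00 − £16,097,900 = £21,850,605.00.
After interest of £10,016,200.00, pre-tax earnings = £11,834,405.00.
Degree of combined leverage = contribution ÷ (EBIT − I) = £37,948,505.00 ÷ £11,834,405.00 = 3.2066.
%ΔEPS = DCL × %ΔSales = 3.2066 × -7.6% = -24.4%.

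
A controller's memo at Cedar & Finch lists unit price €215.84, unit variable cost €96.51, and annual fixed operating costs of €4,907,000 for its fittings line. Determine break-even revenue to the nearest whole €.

€8,875,613

CM per unit = €215.84 − €96.51 = €119.33; CM ratio = €119.33 / €215.84 = 0.5529.
Break-even revenue = fixed costs × price ÷ CM = €4,907,000 × €215.84 ÷ €119.33 = €8,875,613.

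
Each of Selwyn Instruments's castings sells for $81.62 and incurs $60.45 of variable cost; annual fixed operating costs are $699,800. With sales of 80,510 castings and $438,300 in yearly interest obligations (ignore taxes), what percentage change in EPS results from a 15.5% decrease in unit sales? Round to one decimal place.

Total contribution margin = 80,510 × $21.17 = $1,704,396.70.
EBIT = $1,704,396.70 − $699,800 = $1,004,596.70.
After interest of $438,300.00, pre-tax earnings = $566,296.70.
DCL = total CM / (EBIT − I) = $1,704,396.70 / $566,296.70 = 3.0097.
EPS therefore changes by 3.0097 × (-15.5%) = -46.7%.

-46.7%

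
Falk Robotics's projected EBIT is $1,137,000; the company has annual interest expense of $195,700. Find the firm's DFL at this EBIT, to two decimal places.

1.21

Annual interest charges come to $195,700.00.
DFL = EBIT ÷ (EBIT − I) = $1,137,000 ÷ ($1,137,000 − $195,700.00) = $1,137,000 ÷ $941,300.00 = 1.2079.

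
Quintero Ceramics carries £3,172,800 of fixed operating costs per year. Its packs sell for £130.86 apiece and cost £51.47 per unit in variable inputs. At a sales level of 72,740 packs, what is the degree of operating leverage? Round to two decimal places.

2.22

Contribution at this volume is 72,740 × £79.39 = £5,774,828.60.
Operating income = contribution − fixed costs = £5,774,828.60 − £3,172,800 = £2,602,028.60.
DOL = contribution ÷ EBIT = £5,774,828.60 ÷ £2,602,028.60 = 2.2194.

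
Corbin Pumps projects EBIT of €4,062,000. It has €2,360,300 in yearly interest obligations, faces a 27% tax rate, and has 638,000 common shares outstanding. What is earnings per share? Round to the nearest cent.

€1.95

Interest = €2,360,300.00, so EBT = €4,062,000 − €2,360,300.00 = €1,701,700.00.
After tax at 27%: net income = €1,701,700.00 × 0.73 = €1,242,241.00.
Per share: €1,242,241.00 / 638,000 shares = €1.95.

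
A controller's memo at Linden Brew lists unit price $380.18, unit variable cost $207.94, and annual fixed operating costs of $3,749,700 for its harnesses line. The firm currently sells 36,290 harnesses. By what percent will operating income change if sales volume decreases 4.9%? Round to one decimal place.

Contribution at this volume is 36,290 × $172.24 = $6,250,589.60.
EBIT = $6,250,589.60 − $3,749,700 = $2,500,889.60.
So DOL = total CM / EBIT = $6,250,589.60 / $2,500,889.60 = 2.4993.
So EBIT moves 2.4993 × (-4.9%) = -12.2%.

-12.2%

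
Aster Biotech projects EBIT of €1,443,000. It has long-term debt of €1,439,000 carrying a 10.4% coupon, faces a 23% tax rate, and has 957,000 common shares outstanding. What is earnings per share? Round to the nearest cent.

Interest = €149,656.00, so EBT = €1,443,000 − €149,656.00 = €1,293,344.00.
After tax at 23%: net income = €1,293,344.00 × 0.77 = €995,874.88.
Per share: €995,874.88 / 957,000 shares = €1.04.

€1.04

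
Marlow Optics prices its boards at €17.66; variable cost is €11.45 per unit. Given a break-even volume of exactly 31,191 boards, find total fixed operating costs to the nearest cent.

€193,696.11

Contribution margin per unit = €17.66 − €11.45 = €6.21.
Fixed costs = break-even units × CM = 31,191 × €6.21 = €193,696.11.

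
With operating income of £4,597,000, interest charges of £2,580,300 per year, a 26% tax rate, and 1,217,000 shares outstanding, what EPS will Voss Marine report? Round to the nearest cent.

Interest = £2,580,300.00, so EBT = £4,597,000 − £2,580,300.00 = £2,016,700.00.
Net income = £2,016,700.00 × (1 − 0.26) = £1,492,358.00.
EPS = £1,492,358.00 ÷ 1,217,000 = £1.23.

£1.23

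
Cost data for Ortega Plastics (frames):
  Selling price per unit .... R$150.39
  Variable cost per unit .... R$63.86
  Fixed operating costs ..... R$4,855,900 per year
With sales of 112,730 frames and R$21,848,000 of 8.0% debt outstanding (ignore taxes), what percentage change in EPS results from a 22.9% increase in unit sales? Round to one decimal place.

+70.9%

Contribution at this volume is 112,730 × R$86.53 = R$9,754,526.90.
Subtracting fixed costs: EBIT = R$9,754,526.90 − R$4,855,900 = R$4,898,626.90.
After interest of R$1,747,840.00, pre-tax earnings = R$3,150,786.90.
Degree of combined leverage = contribution ÷ (EBIT − I) = R$9,754,526.90 ÷ R$3,150,786.90 = 3.0959.
EPS therefore changes by 3.0959 × (+22.9%) = +70.9%.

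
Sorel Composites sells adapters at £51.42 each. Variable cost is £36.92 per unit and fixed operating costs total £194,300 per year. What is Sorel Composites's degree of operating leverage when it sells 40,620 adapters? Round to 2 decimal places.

Total contribution margin = 40,620 × £14.50 = £588,990.00.
Operating income = contribution − fixed costs = £588,990.00 − £194,300 = £394,690.00.
DOL = contribution ÷ EBIT = £588,990.00 ÷ £394,690.00 = 1.4923.

1.49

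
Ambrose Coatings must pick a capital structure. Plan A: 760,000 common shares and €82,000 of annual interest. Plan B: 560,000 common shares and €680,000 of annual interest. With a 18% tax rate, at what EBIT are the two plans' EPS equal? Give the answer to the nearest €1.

At indifference, (EBIT − 82,000)(1 − t)/760,000 = (EBIT − 680,000)(1 − t)/560,000.
Cancelling (1 − t) and cross-multiplying: 560,000·(EBIT − 82,000) = 760,000·(EBIT − 680,000).
Solving, EBIT = (680,000·760,000 − 82,000·560,000) / (760,000 − 560,000) = 470,880,000,000 / 200,000 = 2,354,400.00.

€2,354,400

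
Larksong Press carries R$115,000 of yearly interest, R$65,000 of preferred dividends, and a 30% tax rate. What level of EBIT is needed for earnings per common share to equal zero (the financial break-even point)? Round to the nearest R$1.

R$207,857

Grossing the preferred dividend up to pre-tax terms: R$65,000 / (1 − 0.30) = R$92,857.14.
Financial break-even EBIT = interest + D_p ÷ (1 − t) = R$115,000 + R$92,857.14 = R$207,857.14.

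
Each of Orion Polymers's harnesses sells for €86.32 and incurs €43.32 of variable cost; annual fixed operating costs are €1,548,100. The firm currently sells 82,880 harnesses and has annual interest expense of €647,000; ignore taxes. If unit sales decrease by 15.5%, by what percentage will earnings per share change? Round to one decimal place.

-40.4%

Contribution at this volume is 82,880 × €43.00 = €3,563,840.00.
Subtracting fixed costs: EBIT = €3,563,840.00 − €1,548,100 = €2,015,740.00.
After interest of €647,000.00, pre-tax earnings = €1,368,740.00.
DCL = total CM / (EBIT − I) = €3,563,840.00 / €1,368,740.00 = 2.6037.
EPS therefore changes by 2.6037 × (-15.5%) = -40.4%.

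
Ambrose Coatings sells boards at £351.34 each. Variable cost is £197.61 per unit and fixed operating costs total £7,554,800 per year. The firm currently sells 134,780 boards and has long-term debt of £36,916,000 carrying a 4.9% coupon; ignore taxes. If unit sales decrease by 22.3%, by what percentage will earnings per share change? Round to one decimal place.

-40.7%

At 134,780 units, contribution = 134,780 × £153.73 = £20,719,729.40.
Operating income = contribution − fixed costs = £20,719,729.40 − £7,554,800 = £13,164,929.40.
Interest = £1,808,884.00, so EBIT − I = £11,356,045.40.
Degree of combined leverage = contribution ÷ (EBIT − I) = £20,719,729.40 ÷ £11,356,045.40 = 1.8246.
%ΔEPS = DCL × %ΔSales = 1.8246 × -22.3% = -40.7%.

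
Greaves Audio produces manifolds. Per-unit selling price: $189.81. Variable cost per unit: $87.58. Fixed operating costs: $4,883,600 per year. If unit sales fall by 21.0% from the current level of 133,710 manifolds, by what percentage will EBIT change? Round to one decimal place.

-32.7%

Contribution at this volume is 133,710 × $102.23 = $13,669,173.30.
Subtracting fixed costs: EBIT = $13,669,173.30 − $4,883,600 = $8,785,573.30.
Degree of operating leverage = $13,669,173.30 / $8,785,573.30 = 1.5559.
Operating income changes by 1.5559 × -21.0% = -32.7%.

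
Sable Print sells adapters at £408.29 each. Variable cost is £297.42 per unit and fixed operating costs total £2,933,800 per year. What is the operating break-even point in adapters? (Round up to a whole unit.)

Each unit contributes £408.29 − £297.42 = £110.87.
Break-even volume = fixed costs ÷ CM per unit = £2,933,800 ÷ £110.87 = 26,461.62, so 26,462 adapters.

26,462 adapters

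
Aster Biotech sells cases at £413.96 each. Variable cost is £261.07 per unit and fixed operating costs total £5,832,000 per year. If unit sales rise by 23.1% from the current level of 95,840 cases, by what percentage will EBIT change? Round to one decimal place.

+38.4%

Contribution at this volume is 95,840 × £152.89 = £14,652,977.60.
Operating income = contribution − fixed costs = £14,652,977.60 − £5,832,000 = £8,820,977.60.
DOL = contribution ÷ EBIT = £14,652,977.60 ÷ £8,820,977.60 = 1.6612.
%ΔEBIT = DOL × %ΔSales = 1.6612 × +23.1% = +38.4%.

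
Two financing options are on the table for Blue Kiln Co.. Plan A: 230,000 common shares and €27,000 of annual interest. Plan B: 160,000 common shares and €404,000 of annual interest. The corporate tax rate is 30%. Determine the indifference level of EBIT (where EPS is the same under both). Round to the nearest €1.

€1,265,714

Set EPS_A = EPS_B: (EBIT − €27,000)(1 − 0.30) ÷ 230,000 = (EBIT − €404,000)(1 − 0.30) ÷ 160,000.
Cancelling (1 − t) and cross-multiplying: 160,000·(EBIT − 27,000) = 230,000·(EBIT − 404,000).
Solving, EBIT = (404,000·230,000 − 27,000·160,000) / (230,000 − 160,000) = 88,600,000,000 / 70,000 = 1,265,714.29.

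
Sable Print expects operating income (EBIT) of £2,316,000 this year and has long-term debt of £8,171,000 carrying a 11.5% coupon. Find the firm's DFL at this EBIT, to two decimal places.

1.68

Interest = £939,665.00.
DFL = EBIT ÷ (EBIT − I) = £2,316,000 ÷ (£2,316,000 − £939,665.00) = £2,316,000 ÷ £1,376,335.00 = 1.6827.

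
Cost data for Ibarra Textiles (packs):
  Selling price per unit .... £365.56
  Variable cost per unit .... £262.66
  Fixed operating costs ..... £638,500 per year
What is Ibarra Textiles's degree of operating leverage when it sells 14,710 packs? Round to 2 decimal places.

At 14,710 units, contribution = 14,710 × £102.90 = £1,513,659.00.
EBIT = £1,513,659.00 − £638,500 = £875,159.00.
DOL = contribution ÷ EBIT = £1,513,659.00 ÷ £875,159.00 = 1.7296.

1.73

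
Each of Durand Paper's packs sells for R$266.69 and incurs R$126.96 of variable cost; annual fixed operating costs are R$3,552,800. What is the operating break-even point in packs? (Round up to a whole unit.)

Contribution margin per unit = R$266.69 − R$126.96 = R$139.73.
Break-even volume = fixed costs ÷ CM per unit = R$3,552,800 ÷ R$139.73 = 25,426.18, so 25,427 packs.

25,427 packs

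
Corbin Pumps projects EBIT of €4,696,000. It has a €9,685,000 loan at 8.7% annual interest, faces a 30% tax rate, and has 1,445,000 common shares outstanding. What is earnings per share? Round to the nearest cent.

€1.87

Interest = €842,595.00, so EBT = €4,696,000 − €842,595.00 = €3,853,405.00.
Net income = €3,853,405.00 × (1 − 0.30) = €2,697,383.50.
EPS = €2,697,383.50 ÷ 1,445,000 = €1.87.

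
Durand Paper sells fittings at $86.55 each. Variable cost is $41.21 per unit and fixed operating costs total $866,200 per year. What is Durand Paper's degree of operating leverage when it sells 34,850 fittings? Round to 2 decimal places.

Total contribution margin = 34,850 × $45.34 = $1,580,099.00.
EBIT = $1,580,099.00 − $866,200 = $713,899.00.
Degree of operating leverage = $1,580,099.00 / $713,899.00 = 2.2133.

2.21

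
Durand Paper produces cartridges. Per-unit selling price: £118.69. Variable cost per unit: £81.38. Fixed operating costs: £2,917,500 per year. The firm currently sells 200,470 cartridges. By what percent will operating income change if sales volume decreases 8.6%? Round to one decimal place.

-14.1%

At 200,470 units, contribution = 200,470 × £37.31 = £7,479,535.70.
EBIT = £7,479,535.70 − £2,917,500 = £4,562,035.70.
Degree of operating leverage = £7,479,535.70 / £4,562,035.70 = 1.6395.
%ΔEBIT = DOL × %ΔSales = 1.6395 × -8.6% = -14.1%.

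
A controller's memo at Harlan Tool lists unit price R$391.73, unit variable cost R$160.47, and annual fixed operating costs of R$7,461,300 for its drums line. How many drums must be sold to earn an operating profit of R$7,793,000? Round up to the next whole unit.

65,962 drums

Unit CM = price − variable cost = R$391.73 − R$160.47 = R$231.26.
Required volume = (fixed costs + target profit) ÷ CM = (R$7,461,300 + R$7,793,000) ÷ R$231.26 = 65,961.69, so 65,962 drums.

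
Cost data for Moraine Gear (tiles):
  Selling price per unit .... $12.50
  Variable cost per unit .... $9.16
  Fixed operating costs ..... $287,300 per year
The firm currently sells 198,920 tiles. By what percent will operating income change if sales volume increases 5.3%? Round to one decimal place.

Contribution at this volume is 198,920 × $3.34 = $664,392.80.
Operating income = contribution − fixed costs = $664,392.80 − $287,300 = $377,092.80.
So DOL = total CM / EBIT = $664,392.80 / $377,092.80 = 1.7619.
So EBIT moves 1.7619 × (+5.3%) = +9.3%.

+9.3%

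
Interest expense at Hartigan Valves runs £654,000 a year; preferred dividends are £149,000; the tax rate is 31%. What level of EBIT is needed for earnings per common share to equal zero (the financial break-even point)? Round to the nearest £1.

Preferred dividends are paid after tax, so their pre-tax equivalent is £149,000 ÷ (1 − 0.31) = £215,942.03.
EPS = 0 when EBIT covers interest plus the pre-tax preferred burden: £654,000 + £215,942.03 = £869,942.03.

£869,942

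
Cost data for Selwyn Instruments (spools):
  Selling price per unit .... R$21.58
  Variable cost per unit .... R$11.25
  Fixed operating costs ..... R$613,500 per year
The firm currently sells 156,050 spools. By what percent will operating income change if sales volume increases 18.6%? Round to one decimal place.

At 156,050 units, contribution = 156,050 × R$10.33 = R$1,611,996.50.
EBIT = R$1,611,996.50 − R$613,500 = R$998,496.50.
DOL = contribution ÷ EBIT = R$1,611,996.50 ÷ R$998,496.50 = 1.6144.
Operating income changes by 1.6144 × +18.6% = +30.0%.

+30.0%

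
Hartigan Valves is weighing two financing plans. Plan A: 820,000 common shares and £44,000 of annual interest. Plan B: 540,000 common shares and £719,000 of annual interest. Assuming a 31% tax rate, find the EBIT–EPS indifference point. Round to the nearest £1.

£2,020,786

At indifference, (EBIT − 44,000)(1 − t)/820,000 = (EBIT − 719,000)(1 − t)/540,000.
Cancelling (1 − t) and cross-multiplying: 540,000·(EBIT − 44,000) = 820,000·(EBIT − 719,000).
Solving, EBIT = (719,000·820,000 − 44,000·540,000) / (820,000 − 540,000) = 565,820,000,000 / 280,000 = 2,020,785.71.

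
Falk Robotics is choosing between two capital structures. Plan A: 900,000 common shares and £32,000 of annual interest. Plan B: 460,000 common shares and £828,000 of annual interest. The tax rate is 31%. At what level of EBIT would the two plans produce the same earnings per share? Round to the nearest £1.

Set EPS_A = EPS_B: (EBIT − £32,000)(1 − 0.31) ÷ 900,000 = (EBIT − £828,000)(1 − 0.31) ÷ 460,000.
Cancelling (1 − t) and cross-multiplying: 460,000·(EBIT − 32,000) = 900,000·(EBIT − 828,000).
Solving, EBIT = (828,000·900,000 − 32,000·460,000) / (900,000 − 460,000) = 730,480,000,000 / 440,000 = 1,660,181.82.

£1,660,182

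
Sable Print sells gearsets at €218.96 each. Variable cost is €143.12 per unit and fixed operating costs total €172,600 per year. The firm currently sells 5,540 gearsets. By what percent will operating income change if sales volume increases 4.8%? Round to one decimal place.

Contribution at this volume is 5,540 × €75.84 = €420,153.60.
EBIT = €420,153.60 − €172,600 = €247,553.60.
So DOL = total CM / EBIT = €420,153.60 / €247,553.60 = 1.6972.
%ΔEBIT = DOL × %ΔSales = 1.6972 × +4.8% = +8.1%.

+8.1%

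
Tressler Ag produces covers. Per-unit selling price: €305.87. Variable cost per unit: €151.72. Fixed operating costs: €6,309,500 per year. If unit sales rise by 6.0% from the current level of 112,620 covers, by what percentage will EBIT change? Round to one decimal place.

Contribution at this volume is 112,620 × €154.15 = €17,360,373.00.
Operating income = contribution − fixed costs = €17,360,373.00 − €6,309,500 = €11,050,873.00.
DOL = contribution ÷ EBIT = €17,360,373.00 ÷ €11,050,873.00 = 1.5710.
%ΔEBIT = DOL × %ΔSales = 1.5710 × +6.0% = +9.4%.

+9.4%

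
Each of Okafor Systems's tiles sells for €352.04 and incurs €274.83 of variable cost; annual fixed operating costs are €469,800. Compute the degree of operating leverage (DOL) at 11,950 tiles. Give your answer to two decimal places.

2.04

Contribution at this volume is 11,950 × €77.21 = €922,659.50.
Subtracting fixed costs: EBIT = €922,659.50 − €469,800 = €452,859.50.
So DOL = total CM / EBIT = €922,659.50 / €452,859.50 = 2.0374.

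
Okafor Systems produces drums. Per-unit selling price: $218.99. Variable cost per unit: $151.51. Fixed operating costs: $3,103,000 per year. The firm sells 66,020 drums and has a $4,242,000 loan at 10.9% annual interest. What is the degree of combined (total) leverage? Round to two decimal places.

Total contribution margin = 66,020 × $67.48 = $4,455,029.60.
EBIT = $4,455,029.60 − $3,103,000 = $1,352,029.60. Interest = $462,378.00, so EBIT − I = $889,651.60.
DCL = contribution ÷ (EBIT − I) = $4,455,029.60 ÷ $889,651.60 = 5.0076.

5.01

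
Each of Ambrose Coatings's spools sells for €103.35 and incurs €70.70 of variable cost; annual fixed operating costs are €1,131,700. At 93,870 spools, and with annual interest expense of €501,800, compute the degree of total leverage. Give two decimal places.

2.14

Total contribution margin = 93,870 × €32.65 = €3,064,855.50.
Subtracting fixed costs: EBIT = €3,064,855.50 − €1,131,700 = €1,933,155.50. Interest = €501,800.00, so EBIT − I = €1,431,355.50.
Degree of total leverage = total CM / (EBIT − interest) = €3,064,855.50 / €1,431,355.50 = 2.1412.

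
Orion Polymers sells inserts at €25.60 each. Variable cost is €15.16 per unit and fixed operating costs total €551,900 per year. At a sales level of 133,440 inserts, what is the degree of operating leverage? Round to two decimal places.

1.66

Contribution at this volume is 133,440 × €10.44 = €1,393,113.60.
Operating income = contribution − fixed costs = €1,393,113.60 − €551,900 = €841,213.60.
So DOL = total CM / EBIT = €1,393,113.60 / €841,213.60 = 1.6561.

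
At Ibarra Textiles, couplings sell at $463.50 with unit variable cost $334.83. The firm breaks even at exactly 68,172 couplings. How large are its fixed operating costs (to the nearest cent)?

$8,771,691.24

Contribution margin per unit = $463.50 − $334.83 = $128.67.
Fixed costs = break-even units × CM = 68,172 × $128.67 = $8,771,691.24.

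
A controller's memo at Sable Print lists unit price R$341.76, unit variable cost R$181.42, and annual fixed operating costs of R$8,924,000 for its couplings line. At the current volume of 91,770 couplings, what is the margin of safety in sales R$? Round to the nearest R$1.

R$12,342,071

Each unit contributes R$341.76 − R$181.42 = R$160.34. Break-even units = R$8,924,000 ÷ R$160.34 = 55,656.73; break-even revenue = 55,656.73 × R$341.76 = R$19,021,243.86.
Actual sales revenue = 91,770 × R$341.76 = R$31,363,315.20.
Margin of safety = R$31,363,315.20 − R$19,021,243.86 = R$12,342,071.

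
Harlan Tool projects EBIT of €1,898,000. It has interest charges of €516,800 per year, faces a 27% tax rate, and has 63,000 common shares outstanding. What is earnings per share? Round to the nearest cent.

€16.00

Pre-tax income = €1,898,000 − €516,800.00 = €1,381,200.00.
After tax at 27%: net income = €1,381,200.00 × 0.73 = €1,008,276.00.
Per share: €1,008,276.00 / 63,000 shares = €16.00.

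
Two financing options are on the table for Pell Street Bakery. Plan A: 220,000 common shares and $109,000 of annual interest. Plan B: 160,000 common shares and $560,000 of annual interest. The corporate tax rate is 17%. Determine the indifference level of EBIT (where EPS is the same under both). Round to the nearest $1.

$1,762,667

Set EPS_A = EPS_B: (EBIT − $109,000)(1 − 0.17) ÷ 220,000 = (EBIT − $560,000)(1 − 0.17) ÷ 160,000.
The (1 − t) factor cancels: (EBIT − 109,000) × 160,000 = (EBIT − 560,000) × 220,000.
Solving, EBIT = (560,000·220,000 − 109,000·160,000) / (220,000 − 160,000) = 105,760,000,000 / 60,000 = 1,762,666.67.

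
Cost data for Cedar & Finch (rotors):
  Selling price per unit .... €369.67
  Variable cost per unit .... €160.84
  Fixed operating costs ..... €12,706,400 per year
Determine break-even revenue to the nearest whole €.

Contribution margin per unit = €369.67 − €160.84 = €208.83, a CM ratio of €208.83 ÷ €369.67 = 0.5649.
Break-even revenue = fixed costs × price ÷ CM = €12,706,400 × €369.67 ÷ €208.83 = €22,492,817.

€22,492,817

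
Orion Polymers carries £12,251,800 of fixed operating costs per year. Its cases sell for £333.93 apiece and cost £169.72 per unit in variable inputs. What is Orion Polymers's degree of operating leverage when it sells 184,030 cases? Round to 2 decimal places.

At 184,030 units, contribution = 184,030 × £164.21 = £30,219,566.30.
Subtracting fixed costs: EBIT = £30,219,566.30 − £12,251,800 = £17,967,766.30.
Degree of operating leverage = £30,219,566.30 / £17,967,766.30 = 1.6819.

1.68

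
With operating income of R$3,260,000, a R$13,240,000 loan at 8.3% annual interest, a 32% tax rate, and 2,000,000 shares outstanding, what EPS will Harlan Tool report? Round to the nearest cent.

Interest = R$1,098,920.00, so EBT = R$3,260,000 − R$1,098,920.00 = R$2,161,080.00.
After tax at 32%: net income = R$2,161,080.00 × 0.68 = R$1,469,534.40.
EPS = R$1,469,534.40 ÷ 2,000,000 = R$0.73.

R$0.73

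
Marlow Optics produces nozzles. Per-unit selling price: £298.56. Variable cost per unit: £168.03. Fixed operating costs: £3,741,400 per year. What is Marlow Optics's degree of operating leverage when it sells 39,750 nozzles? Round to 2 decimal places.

Contribution at this volume is 39,750 × £130.53 = £5,188,567.50.
EBIT = £5,188,567.50 − £3,741,400 = £1,447,167.50.
So DOL = total CM / EBIT = £5,188,567.50 / £1,447,167.50 = 3.5853.

3.59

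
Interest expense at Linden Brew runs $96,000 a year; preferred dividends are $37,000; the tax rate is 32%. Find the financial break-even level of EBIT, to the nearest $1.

$150,412

Grossing the preferred dividend up to pre-tax terms: $37,000 / (1 − 0.32) = $54,411.76.
Financial break-even EBIT = interest + D_p ÷ (1 − t) = $96,000 + $54,411.76 = $150,411.76.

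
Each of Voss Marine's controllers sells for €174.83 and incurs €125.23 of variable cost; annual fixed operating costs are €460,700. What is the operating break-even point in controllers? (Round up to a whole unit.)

9,289 controllers

Each unit contributes €174.83 − €125.23 = €49.60.
Break-even Q = €460,700 / €49.60 = 9,288.31 → 9,289 controllers.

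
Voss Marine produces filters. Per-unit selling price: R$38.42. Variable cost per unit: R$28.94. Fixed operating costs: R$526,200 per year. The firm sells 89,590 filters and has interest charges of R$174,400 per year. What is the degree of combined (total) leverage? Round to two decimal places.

At 89,590 units, contribution = 89,590 × R$9.48 = R$849,313.20.
Operating income = contribution − fixed costs = R$849,313.20 − R$526,200 = R$323,113.20. Interest = R$174,400.00, so EBIT − I = R$148,713.20.
DCL = contribution ÷ (EBIT − I) = R$849,313.20 ÷ R$148,713.20 = 5.7111.

5.71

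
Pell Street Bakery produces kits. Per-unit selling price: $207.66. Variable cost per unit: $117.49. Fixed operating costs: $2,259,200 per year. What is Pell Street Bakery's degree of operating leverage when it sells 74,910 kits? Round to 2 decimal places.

1.50

At 74,910 units, contribution = 74,910 × $90.17 = $6,754,634.70.
Subtracting fixed costs: EBIT = $6,754,634.70 − $2,259,200 = $4,495,434.70.
DOL = contribution ÷ EBIT = $6,754,634.70 ÷ $4,495,434.70 = 1.5026.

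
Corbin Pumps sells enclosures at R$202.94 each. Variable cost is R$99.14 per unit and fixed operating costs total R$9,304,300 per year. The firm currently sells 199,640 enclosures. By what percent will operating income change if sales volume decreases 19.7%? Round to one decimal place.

-35.8%

Total contribution margin = 199,640 × R$103.80 = R$20,722,632.00.
EBIT = R$20,722,632.00 − R$9,304,300 = R$11,418,332.00.
DOL = contribution ÷ EBIT = R$20,722,632.00 ÷ R$11,418,332.00 = 1.8149.
%ΔEBIT = DOL × %ΔSales = 1.8149 × -19.7% = -35.8%.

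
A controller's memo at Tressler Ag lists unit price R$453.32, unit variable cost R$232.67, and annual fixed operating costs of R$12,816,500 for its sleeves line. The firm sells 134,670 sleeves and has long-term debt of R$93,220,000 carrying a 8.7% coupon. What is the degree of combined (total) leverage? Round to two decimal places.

At 134,670 units, contribution = 134,670 × R$220.65 = R$29,714,935.50.
Operating income = contribution − fixed costs = R$29,714,935.50 − R$12,816,500 = R$16,898,435.50. Interest = R$8,110,140.00.
DOL = R$29,714,935.50 ÷ R$16,898,435.50 = 1.7584; DFL = R$16,898,435.50 ÷ R$8,788,295.50 = 1.9228.
DCL = DOL × DFL = 1.7584 × 1.9228 = 3.3811.

3.38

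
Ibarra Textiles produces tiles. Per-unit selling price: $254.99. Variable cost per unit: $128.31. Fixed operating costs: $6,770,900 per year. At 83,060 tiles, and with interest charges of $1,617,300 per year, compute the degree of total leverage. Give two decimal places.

Total contribution margin = 83,060 × $126.68 = $10,522,040.80.
Subtracting fixed costs: EBIT = $10,522,040.80 − $6,770,900 = $3,751,140.80. Interest = $1,617,300.00.
DOL = $10,522,040.80 ÷ $3,751,140.80 = 2.8050; DFL = $3,751,140.80 ÷ $2,133,840.80 = 1.7579.
Combined leverage = 2.8050 × 1.7579 = 4.9309.

4.93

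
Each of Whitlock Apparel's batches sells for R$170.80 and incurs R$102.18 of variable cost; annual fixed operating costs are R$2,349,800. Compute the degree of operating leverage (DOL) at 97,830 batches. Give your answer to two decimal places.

At 97,830 units, contribution = 97,830 × R$68.62 = R$6,713,094.60.
EBIT = R$6,713,094.60 − R$2,349,800 = R$4,363,294.60.
So DOL = total CM / EBIT = R$6,713,094.60 / R$4,363,294.60 = 1.5385.

1.54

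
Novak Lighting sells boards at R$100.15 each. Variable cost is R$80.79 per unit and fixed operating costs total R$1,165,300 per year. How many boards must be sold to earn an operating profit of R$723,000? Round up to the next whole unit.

97,537 boards

Each unit contributes R$100.15 − R$80.79 = R$19.36.
Required volume = (fixed costs + target profit) ÷ CM = (R$1,165,300 + R$723,000) ÷ R$19.36 = 97,536.16, so 97,537 boards.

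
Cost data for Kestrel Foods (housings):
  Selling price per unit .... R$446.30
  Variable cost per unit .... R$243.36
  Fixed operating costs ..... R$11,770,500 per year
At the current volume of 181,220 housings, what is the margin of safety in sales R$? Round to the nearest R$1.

Each unit contributes R$446.30 − R$243.36 = R$202.94. Break-even units = R$11,770,500 ÷ R$202.94 = 57,999.90; break-even revenue = 57,999.90 × R$446.30 = R$25,885,356.02.
Current sales = 181,220 × R$446.30 = R$80,878,486.00.
Margin of safety = R$80,878,486.00 − R$25,885,356.02 = R$54,993,130.

R$54,993,130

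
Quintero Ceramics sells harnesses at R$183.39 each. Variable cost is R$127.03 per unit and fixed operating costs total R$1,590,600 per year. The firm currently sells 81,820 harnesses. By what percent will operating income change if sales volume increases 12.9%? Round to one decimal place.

+19.7%

Total contribution margin = 81,820 × R$56.36 = R$4,611,375.20.
Subtracting fixed costs: EBIT = R$4,611,375.20 − R$1,590,600 = R$3,020,775.20.
So DOL = total CM / EBIT = R$4,611,375.20 / R$3,020,775.20 = 1.5266.
%ΔEBIT = DOL × %ΔSales = 1.5266 × +12.9% = +19.7%.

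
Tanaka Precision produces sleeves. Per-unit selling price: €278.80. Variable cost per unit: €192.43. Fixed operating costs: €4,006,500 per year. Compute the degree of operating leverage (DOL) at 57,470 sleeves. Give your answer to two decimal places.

5.19

Total contribution margin = 57,470 × €86.37 = €4,963,683.90.
Operating income = contribution − fixed costs = €4,963,683.90 − €4,006,500 = €957,183.90.
Degree of operating leverage = €4,963,683.90 / €957,183.90 = 5.1857.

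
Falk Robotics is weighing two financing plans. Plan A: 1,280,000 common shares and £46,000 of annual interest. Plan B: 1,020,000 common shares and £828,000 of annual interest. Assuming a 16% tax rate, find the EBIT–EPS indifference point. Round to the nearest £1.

At indifference, (EBIT − 46,000)(1 − t)/1,280,000 = (EBIT − 828,000)(1 − t)/1,020,000.
The (1 − t) factor cancels: (EBIT − 46,000) × 1,020,000 = (EBIT − 828,000) × 1,280,000.
Solving, EBIT = (828,000·1,280,000 − 46,000·1,020,000) / (1,280,000 − 1,020,000) = 1,012,920,000,000 / 260,000 = 3,895,846.15.

£3,895,846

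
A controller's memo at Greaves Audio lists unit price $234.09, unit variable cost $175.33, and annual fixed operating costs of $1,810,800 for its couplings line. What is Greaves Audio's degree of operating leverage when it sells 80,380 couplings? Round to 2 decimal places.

1.62

Total contribution margin = 80,380 × $58.76 = $4,723,128.80.
EBIT = $4,723,128.80 − $1,810,800 = $2,912,328.80.
Degree of operating leverage = $4,723,128.80 / $2,912,328.80 = 1.6218.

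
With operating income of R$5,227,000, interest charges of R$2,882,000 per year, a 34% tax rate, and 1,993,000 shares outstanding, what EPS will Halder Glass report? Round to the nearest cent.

R$0.78

Pre-tax income = R$5,227,000 − R$2,882,000.00 = R$2,345,000.00.
After tax at 34%: net income = R$2,345,000.00 × 0.66 = R$1,547,700.00.
EPS = R$1,547,700.00 ÷ 1,993,000 = R$0.78.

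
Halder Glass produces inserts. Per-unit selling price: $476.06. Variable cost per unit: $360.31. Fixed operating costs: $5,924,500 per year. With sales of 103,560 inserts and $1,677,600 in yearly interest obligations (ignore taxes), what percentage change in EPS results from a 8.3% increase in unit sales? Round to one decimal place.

At 103,560 units, contribution = 103,560 × $115.75 = $11,987,070.00.
EBIT = $11,987,070.00 − $5,924,500 = $6,062,570.00.
Interest = $1,677,600.00, so EBIT − I = $4,384,970.00.
DCL = total CM / (EBIT − I) = $11,987,070.00 / $4,384,970.00 = 2.7337.
%ΔEPS = DCL × %ΔSales = 2.7337 × +8.3% = +22.7%.

+22.7%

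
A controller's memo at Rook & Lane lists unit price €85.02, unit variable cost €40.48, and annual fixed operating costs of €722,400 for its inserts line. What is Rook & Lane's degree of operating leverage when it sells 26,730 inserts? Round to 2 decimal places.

Contribution at this volume is 26,730 × €44.54 = €1,190,554.20.
EBIT = €1,190,554.20 − €722,400 = €468,154.20.
DOL = contribution ÷ EBIT = €1,190,554.20 ÷ €468,154.20 = 2.5431.

2.54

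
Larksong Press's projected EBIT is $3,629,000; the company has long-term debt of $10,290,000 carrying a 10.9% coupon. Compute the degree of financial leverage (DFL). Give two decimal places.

1.45

Annual interest charges come to $1,121,610.00.
Degree of financial leverage = EBIT / (EBIT − interest) = $3,629,000 / $2,507,390.00 = 1.4473.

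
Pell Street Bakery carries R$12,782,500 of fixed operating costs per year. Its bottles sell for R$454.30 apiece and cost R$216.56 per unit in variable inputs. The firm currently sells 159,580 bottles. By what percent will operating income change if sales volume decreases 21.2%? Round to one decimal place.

-32.0%

Contribution at this volume is 159,580 × R$237.74 = R$37,938,549.20.
Subtracting fixed costs: EBIT = R$37,938,549.20 − R$12,782,500 = R$25,156,049.20.
Degree of operating leverage = R$37,938,549.20 / R$25,156,049.20 = 1.5081.
Operating income changes by 1.5081 × -21.2% = -32.0%.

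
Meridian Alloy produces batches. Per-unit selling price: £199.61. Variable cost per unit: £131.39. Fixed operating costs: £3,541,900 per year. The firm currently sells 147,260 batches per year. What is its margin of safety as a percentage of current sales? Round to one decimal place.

64.7%

Each unit contributes £199.61 − £131.39 = £68.22. Break-even units = £3,541,900 ÷ £68.22 = 51,918.79; break-even revenue = 51,918.79 × £199.61 = £10,363,510.10.
Actual sales revenue = 147,260 × £199.61 = £29,394,568.60.
Margin of safety = (£29,394,568.60 − £10,363,510.10) ÷ £29,394,568.60 = 64.7%.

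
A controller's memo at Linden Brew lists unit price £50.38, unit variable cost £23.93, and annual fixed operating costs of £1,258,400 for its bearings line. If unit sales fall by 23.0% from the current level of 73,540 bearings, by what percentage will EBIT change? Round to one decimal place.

-65.1%

At 73,540 units, contribution = 73,540 × £26.45 = £1,945,133.00.
Operating income = contribution − fixed costs = £1,945,133.00 − £1,258,400 = £686,733.00.
Degree of operating leverage = £1,945,133.00 / £686,733.00 = 2.8324.
Operating income changes by 2.8324 × -23.0% = -65.1%.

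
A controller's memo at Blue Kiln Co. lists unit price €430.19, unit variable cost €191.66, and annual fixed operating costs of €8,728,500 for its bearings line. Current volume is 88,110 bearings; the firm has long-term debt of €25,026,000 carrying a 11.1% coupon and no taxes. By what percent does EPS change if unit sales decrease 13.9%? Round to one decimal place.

-30.7%

Contribution at this volume is 88,110 × €238.53 = €21,016,878.30.
Subtracting fixed costs: EBIT = €21,016,878.30 − €8,728,500 = €12,288,378.30.
After interest of €2,777,886.00, pre-tax earnings = €9,510,492.30.
DCL = total CM / (EBIT − I) = €21,016,878.30 / €9,510,492.30 = 2.2099.
EPS therefore changes by 2.2099 × (-13.9%) = -30.7%.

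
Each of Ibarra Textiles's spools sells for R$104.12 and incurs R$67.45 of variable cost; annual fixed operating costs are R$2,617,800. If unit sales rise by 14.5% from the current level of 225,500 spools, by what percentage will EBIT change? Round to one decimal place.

+21.2%

Contribution at this volume is 225,500 × R$36.67 = R$8,269,085.00.
EBIT = R$8,269,085.00 − R$2,617,800 = R$5,651,285.00.
Degree of operating leverage = R$8,269,085.00 / R$5,651,285.00 = 1.4632.
So EBIT moves 1.4632 × (+14.5%) = +21.2%.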